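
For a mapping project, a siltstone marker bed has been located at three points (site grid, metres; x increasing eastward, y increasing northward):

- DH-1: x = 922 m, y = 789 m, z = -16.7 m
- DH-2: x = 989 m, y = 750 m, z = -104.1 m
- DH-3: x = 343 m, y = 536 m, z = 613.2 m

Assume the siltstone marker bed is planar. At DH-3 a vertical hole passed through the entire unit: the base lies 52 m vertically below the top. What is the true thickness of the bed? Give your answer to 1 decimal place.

33.3 m

Let the plane be z = a·x + b·y + c.
DH-2−DH-1: 67a − 39b = −87.4;  DH-3−DH-1: −579a − 253b = 629.9.
Solving gives a = −1.18077, b = 0.21252.
|∇z| = √(a²+b²) = 1.19975, so dip δ = arctan(1.19975) = 50.19°.
True thickness = vertical thickness × cos δ = 52 × cos 50.19° = 33.3 m.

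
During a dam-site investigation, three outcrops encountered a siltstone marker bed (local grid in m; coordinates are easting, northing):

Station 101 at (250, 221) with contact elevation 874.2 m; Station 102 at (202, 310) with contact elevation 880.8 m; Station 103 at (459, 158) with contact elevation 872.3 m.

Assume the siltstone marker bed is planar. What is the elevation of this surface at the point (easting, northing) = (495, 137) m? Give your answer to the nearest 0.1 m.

Two edge vectors: Station 101→Station 102 = (-48, 89, 6.6), Station 101→Station 103 = (209, -63, -1.9).
Normal n = (Station 101→Station 102) × (Station 101→Station 103) = (246.7, 1288.2, -15577).
So ∂z/∂easting = −n_x/n_z = 0.01584 and ∂z/∂northing = −n_y/n_z = 0.08270.
Intercept c from Station 101: 874.2 − 3.96 − 18.28 = 851.96.
At (495, 137): z = 7.8 + 11.3 + 851.96 = 871.1 m.

871.1 m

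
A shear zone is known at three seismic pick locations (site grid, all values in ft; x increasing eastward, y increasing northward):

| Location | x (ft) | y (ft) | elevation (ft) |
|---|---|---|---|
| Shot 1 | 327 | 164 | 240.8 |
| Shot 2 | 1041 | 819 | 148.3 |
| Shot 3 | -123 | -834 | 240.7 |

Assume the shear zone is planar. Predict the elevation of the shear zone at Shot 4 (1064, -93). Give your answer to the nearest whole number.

Let the plane be z = a·x + b·y + c.
Shot 2−Shot 1: 714a + 655b = −92.5;  Shot 3−Shot 1: −450a − 998b = −0.1.
Solving gives a = −0.22110, b = 0.09979.
Then c = 240.8 − a·327 − b·164 = 296.73.
At (1064, -93): z = −235.3 − 9.3 + 296.73 = 52.2 ft.

52 ft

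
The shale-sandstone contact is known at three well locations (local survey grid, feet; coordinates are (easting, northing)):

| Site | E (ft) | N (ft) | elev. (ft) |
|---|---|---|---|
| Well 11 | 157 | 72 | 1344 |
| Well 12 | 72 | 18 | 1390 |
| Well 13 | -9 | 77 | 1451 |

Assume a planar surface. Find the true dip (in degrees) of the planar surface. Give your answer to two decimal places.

33.36°

Let the plane be z = a·E + b·N + c.
Well 12−Well 11: −85a − 54b = 46;  Well 13−Well 11: −166a + 5b = 107.
Solving gives a = −0.63990, b = 0.15539.
Gradient magnitude |∇z| = √(a² + b²) = √(0.40947 + 0.02415) = 0.65850.
True dip = arctan(0.65850) = 33.36°, dipping toward ESE (azimuth ≈ 104°).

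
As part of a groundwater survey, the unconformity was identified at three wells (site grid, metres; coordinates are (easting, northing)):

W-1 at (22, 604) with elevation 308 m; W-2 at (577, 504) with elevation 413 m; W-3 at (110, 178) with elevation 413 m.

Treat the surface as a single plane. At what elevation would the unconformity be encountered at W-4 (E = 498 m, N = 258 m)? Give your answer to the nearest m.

Let the plane be z = a·E + b·N + c.
W-2−W-1: 555a − 100b = 105;  W-3−W-1: 88a − 426b = 105.
Solving gives a = 0.15038, b = −0.21542.
Then c = 308 − a·22 − b·604 = 434.80.
At (498, 258): z = 74.9 − 55.6 + 434.80 = 454.1 m.

454 m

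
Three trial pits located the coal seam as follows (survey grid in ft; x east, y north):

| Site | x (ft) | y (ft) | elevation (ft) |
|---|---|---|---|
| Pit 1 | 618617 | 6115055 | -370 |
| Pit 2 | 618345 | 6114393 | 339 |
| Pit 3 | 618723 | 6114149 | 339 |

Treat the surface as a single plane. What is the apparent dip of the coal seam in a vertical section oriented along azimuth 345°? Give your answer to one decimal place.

34.1°

Two edge vectors: Pit 1→Pit 2 = (-272, -662, 709), Pit 1→Pit 3 = (106, -906, 709).
Normal n = (Pit 1→Pit 2) × (Pit 1→Pit 3) = (172996, 268002, 316604).
So ∂z/∂x = −n_x/n_z = −0.54641 and ∂z/∂y = −n_y/n_z = −0.84649.
Unit vector along 345° is (sin 345°, cos 345°) = (-0.2588, 0.9659).
Slope in that direction = a·(-0.2588) + b·(0.9659) = −0.67622.
Apparent dip = arctan|0.67622| = 34.1° (true dip is 45.2°, so apparent ≤ true as expected).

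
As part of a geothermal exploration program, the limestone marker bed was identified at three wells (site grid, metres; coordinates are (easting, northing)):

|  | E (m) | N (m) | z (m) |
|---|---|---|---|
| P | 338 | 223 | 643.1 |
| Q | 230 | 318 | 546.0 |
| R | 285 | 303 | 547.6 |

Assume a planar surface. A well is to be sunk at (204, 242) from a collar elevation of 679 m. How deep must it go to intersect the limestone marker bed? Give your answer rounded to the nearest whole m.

Let the plane be z = a·E + b·N + c.
Q−P: −108a + 95b = −97.1;  R−P: −53a + 80b = −95.5.
Solving gives a = −0.36186, b = −1.43348.
Then c = 643.1 − a·338 − b·223 = 1085.07.
At (204, 242): z_contact = −73.8 − 346.9 + 1085.07 = 664.4 m.
Depth below ground = 679 − 664.4 = 15 m.

15 m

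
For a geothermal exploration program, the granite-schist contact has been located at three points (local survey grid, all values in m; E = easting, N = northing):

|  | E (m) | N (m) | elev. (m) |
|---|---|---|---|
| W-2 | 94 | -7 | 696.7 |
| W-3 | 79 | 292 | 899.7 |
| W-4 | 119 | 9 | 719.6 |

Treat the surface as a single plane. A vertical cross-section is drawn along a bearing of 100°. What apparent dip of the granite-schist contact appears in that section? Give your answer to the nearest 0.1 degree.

18.6°

Let the plane be z = a·E + b·N + c.
W-3−W-2: −15a + 299b = 203;  W-4−W-2: 25a + 16b = 22.9.
Solving gives a = 0.46651, b = 0.70233.
Unit vector along 100° is (sin 100°, cos 100°) = (0.9848, -0.1736).
Slope in that direction = a·(0.9848) + b·(-0.1736) = 0.33746.
Apparent dip = arctan|0.33746| = 18.6° (true dip is 40.1°, so apparent ≤ true as expected).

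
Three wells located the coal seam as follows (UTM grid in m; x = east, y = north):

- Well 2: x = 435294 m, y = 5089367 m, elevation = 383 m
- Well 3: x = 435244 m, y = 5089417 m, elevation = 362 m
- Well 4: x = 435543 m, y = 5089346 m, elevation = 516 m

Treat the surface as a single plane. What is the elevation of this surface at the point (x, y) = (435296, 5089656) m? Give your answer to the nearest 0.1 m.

Two edge vectors: Well 2→Well 3 = (-50, 50, -21), Well 2→Well 4 = (249, -21, 133).
Normal n = (Well 2→Well 3) × (Well 2→Well 4) = (6209, 1421, -11400).
So ∂z/∂x = −n_x/n_z = 0.544649123 and ∂z/∂y = −n_y/n_z = 0.124649123.
Intercept c from Well 2: 383 − 237082.50 − 634385.13 = −871084.63.
At (435296, 5089656): z = 237083.6 + 634421.2 − 871084.63 = 420.1 m.

420.1 m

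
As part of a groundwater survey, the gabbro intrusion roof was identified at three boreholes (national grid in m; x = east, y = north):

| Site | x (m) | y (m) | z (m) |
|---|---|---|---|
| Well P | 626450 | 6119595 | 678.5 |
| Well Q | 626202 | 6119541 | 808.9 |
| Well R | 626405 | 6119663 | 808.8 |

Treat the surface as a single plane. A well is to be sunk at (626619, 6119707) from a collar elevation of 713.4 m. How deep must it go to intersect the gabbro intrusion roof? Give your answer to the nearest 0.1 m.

20.7 m

Let the plane be z = a·x + b·y + c.
Well Q−Well P: −248a − 54b = 130.4;  Well R−Well P: −45a + 68b = 130.3.
Solving gives a = −0.824266611, b = 1.370705919.
Then c = 678.5 − a·626450 − b·6119595 = −7871124.77.
At (626619, 6119707): z_contact = −516501.12 + 8388318.61 − 7871124.77 = 692.72 m.
Depth below ground = 713.4 − 692.72 = 20.7 m.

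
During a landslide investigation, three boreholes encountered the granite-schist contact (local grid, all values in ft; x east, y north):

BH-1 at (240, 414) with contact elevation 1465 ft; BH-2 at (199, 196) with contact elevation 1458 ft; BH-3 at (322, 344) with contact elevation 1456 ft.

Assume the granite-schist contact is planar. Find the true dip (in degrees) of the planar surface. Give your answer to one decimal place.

4.8°

Let the plane be z = a·x + b·y + c.
BH-2−BH-1: −41a − 218b = −7;  BH-3−BH-1: 82a − 70b = −9.
Solving gives a = −0.07095, b = 0.04545.
Gradient magnitude |∇z| = √(a² + b²) = √(0.00503 + 0.00207) = 0.08426.
True dip = arctan(0.08426) = 4.8°, dipping toward ESE (azimuth ≈ 123°).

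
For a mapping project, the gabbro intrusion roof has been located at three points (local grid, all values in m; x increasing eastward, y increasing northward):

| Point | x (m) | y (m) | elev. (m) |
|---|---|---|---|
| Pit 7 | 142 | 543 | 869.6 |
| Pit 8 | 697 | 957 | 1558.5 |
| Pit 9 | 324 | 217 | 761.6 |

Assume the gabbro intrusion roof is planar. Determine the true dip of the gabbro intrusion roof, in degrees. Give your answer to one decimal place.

45.2°

Two edge vectors: Pit 7→Pit 8 = (555, 414, 688.9), Pit 7→Pit 9 = (182, -326, -108).
Normal n = (Pit 7→Pit 8) × (Pit 7→Pit 9) = (179869.4, 185319.8, -256278).
So ∂z/∂x = −n_x/n_z = 0.70185 and ∂z/∂y = −n_y/n_z = 0.72312.
Gradient magnitude |∇z| = √(a² + b²) = √(0.49260 + 0.52290) = 1.00772.
True dip = arctan(1.00772) = 45.2°, dipping toward SW (azimuth ≈ 224°).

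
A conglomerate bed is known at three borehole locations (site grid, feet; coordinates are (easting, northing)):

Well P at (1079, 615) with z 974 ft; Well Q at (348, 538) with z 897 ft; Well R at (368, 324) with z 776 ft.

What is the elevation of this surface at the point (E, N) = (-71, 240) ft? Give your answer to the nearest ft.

Let the plane be z = a·E + b·N + c.
Well Q−Well P: −731a − 77b = −77;  Well R−Well P: −711a − 291b = −198.
Solving gives a = 0.04533, b = 0.56966.
Then c = 974 − a·1079 − b·615 = 574.75.
At (-71, 240): z = −3.2 + 136.7 + 574.75 = 708.2 ft.

708 ft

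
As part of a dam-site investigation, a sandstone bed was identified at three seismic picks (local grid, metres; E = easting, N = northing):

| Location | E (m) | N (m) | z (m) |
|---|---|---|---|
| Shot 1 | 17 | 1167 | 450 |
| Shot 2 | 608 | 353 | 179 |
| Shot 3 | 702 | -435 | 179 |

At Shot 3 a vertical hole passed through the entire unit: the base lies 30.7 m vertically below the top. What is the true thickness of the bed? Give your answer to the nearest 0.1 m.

Two edge vectors: Shot 1→Shot 2 = (591, -814, -271), Shot 1→Shot 3 = (685, -1602, -271).
Normal n = (Shot 1→Shot 2) × (Shot 1→Shot 3) = (-213548, -25474, -389192).
So ∂z/∂E = −n_x/n_z = −0.54870 and ∂z/∂N = −n_y/n_z = −0.06545.
|∇z| = √(a²+b²) = 0.55259, so dip δ = arctan(0.55259) = 28.92°.
True thickness = vertical thickness × cos δ = 30.7 × cos 28.92° = 26.9 m.

26.9 m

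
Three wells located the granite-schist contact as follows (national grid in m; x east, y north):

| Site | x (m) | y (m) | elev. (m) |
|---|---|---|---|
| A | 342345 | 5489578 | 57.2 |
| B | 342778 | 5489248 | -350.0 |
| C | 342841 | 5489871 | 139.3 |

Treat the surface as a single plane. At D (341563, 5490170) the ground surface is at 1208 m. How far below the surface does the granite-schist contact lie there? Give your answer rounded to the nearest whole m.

419 m

Let the plane be z = a·x + b·y + c.
B−A: 433a − 330b = −407.2;  C−A: 496a + 293b = 82.1.
Solving gives a = −0.31738743, b = 0.81748862.
Then c = 57.2 − a·342345 − b·5489578 = −4378954.32.
At (341563, 5490170): z_contact = −108407.8 + 4488151.5 − 4378954.32 = 789.4 m.
Depth below ground = 1208 − 789.4 = 419 m.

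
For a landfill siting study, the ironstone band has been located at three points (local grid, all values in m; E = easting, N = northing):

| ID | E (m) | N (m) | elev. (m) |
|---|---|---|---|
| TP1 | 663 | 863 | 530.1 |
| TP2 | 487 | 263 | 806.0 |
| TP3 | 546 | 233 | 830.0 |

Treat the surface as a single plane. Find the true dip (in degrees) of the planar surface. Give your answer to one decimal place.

27.7°

Let the plane be z = a·E + b·N + c.
TP2−TP1: −176a − 600b = 275.9;  TP3−TP1: −117a − 630b = 299.9.
Solving gives a = 0.15052, b = −0.50398.
Gradient magnitude |∇z| = √(a² + b²) = √(0.02266 + 0.25400) = 0.52598.
True dip = arctan(0.52598) = 27.7°, dipping toward NNW (azimuth ≈ 343°).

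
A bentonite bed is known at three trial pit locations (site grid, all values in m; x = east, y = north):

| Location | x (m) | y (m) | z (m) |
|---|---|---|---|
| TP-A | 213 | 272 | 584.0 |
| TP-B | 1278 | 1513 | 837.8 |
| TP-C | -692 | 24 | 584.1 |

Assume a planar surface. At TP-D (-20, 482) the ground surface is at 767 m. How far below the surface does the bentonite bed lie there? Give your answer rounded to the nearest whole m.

Let the plane be z = a·x + b·y + c.
TP-B−TP-A: 1065a + 1241b = 253.8;  TP-C−TP-A: −905a − 248b = 0.1.
Solving gives a = −0.07342, b = 0.26752.
Then c = 584 − a·213 − b·272 = 526.87.
At (-20, 482): z_contact = 1.5 + 128.9 + 526.87 = 657.3 m.
Depth below ground = 767 − 657.3 = 110 m.

110 m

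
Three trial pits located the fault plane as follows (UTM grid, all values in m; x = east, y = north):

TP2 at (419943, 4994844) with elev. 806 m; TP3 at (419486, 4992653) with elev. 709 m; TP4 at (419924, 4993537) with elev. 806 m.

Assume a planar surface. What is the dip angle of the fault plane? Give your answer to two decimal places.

12.85°

Two edge vectors: TP2→TP3 = (-457, -2191, -97), TP2→TP4 = (-19, -1307, 0).
Normal n = (TP2→TP3) × (TP2→TP4) = (-126779, 1843, 555670).
So ∂z/∂x = −n_x/n_z = 0.22816 and ∂z/∂y = −n_y/n_z = −0.00332.
Gradient magnitude |∇z| = √(a² + b²) = √(0.05205 + 0.00001) = 0.22818.
True dip = arctan(0.22818) = 12.85°, dipping toward W (azimuth ≈ 271°).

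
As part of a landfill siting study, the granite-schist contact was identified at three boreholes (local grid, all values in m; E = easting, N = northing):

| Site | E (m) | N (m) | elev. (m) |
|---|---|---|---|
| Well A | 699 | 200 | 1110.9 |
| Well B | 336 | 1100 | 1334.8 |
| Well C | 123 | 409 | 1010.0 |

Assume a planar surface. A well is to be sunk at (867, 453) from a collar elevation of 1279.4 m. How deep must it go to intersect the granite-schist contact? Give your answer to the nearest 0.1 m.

Two edge vectors: Well A→Well B = (-363, 900, 223.9), Well A→Well C = (-576, 209, -100.9).
Normal n = (Well A→Well B) × (Well A→Well C) = (-137605.1, -165593.1, 442533).
So ∂z/∂E = −n_x/n_z = 0.310949 and ∂z/∂N = −n_y/n_z = 0.374194.
Intercept c from Well A: 1110.9 − 217.35 − 74.84 = 818.71.
At (867, 453): z_contact = 269.59 + 169.51 + 818.71 = 1257.81 m.
Depth below ground = 1279.4 − 1257.81 = 21.6 m.

21.6 m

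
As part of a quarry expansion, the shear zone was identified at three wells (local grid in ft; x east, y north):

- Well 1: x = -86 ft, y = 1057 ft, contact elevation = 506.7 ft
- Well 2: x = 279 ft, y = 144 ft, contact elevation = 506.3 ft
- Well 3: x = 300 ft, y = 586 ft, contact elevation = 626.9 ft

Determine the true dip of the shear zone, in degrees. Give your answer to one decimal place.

Let the plane be z = a·x + b·y + c.
Well 2−Well 1: 365a − 913b = −0.4;  Well 3−Well 1: 386a − 471b = 120.2.
Solving gives a = 0.60903, b = 0.24392.
Gradient magnitude |∇z| = √(a² + b²) = √(0.37091 + 0.05949) = 0.65605.
True dip = arctan(0.65605) = 33.3°, dipping toward WSW (azimuth ≈ 248°).

33.3°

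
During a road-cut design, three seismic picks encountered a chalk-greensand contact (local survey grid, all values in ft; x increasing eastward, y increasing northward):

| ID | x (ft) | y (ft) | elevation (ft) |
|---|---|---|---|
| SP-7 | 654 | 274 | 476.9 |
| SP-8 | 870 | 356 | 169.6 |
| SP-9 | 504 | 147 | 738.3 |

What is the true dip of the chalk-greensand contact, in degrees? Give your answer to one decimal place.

Two edge vectors: SP-7→SP-8 = (216, 82, -307.3), SP-7→SP-9 = (-150, -127, 261.4).
Normal n = (SP-7→SP-8) × (SP-7→SP-9) = (-17592.3, -10367.4, -15132).
So ∂z/∂x = −n_x/n_z = −1.16259 and ∂z/∂y = −n_y/n_z = −0.68513.
Gradient magnitude |∇z| = √(a² + b²) = √(1.35161 + 0.46940) = 1.34945.
True dip = arctan(1.34945) = 53.5°, dipping toward ENE (azimuth ≈ 059°).

53.5°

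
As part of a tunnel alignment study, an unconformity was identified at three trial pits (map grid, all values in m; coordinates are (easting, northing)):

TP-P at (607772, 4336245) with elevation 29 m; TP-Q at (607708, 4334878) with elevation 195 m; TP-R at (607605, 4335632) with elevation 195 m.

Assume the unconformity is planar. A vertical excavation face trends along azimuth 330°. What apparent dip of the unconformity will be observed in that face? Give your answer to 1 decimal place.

Two edge vectors: TP-P→TP-Q = (-64, -1367, 166), TP-P→TP-R = (-167, -613, 166).
Normal n = (TP-P→TP-Q) × (TP-P→TP-R) = (-125164, -17098, -189057).
So ∂z/∂E = −n_x/n_z = −0.66204 and ∂z/∂N = −n_y/n_z = −0.09044.
Unit vector along 330° is (sin 330°, cos 330°) = (-0.5000, 0.8660).
Slope in that direction = a·(-0.5000) + b·(0.8660) = 0.25270.
Apparent dip = arctan|0.25270| = 14.2° (true dip is 33.8°, so apparent ≤ true as expected).

14.2°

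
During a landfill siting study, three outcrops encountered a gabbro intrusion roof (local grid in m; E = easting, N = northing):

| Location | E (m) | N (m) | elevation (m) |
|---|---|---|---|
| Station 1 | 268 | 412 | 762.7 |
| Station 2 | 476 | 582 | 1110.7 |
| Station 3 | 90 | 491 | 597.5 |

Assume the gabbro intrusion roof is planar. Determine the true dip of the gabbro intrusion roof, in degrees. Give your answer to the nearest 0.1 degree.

Let the plane be z = a·E + b·N + c.
Station 2−Station 1: 208a + 170b = 348;  Station 3−Station 1: −178a + 79b = −165.2.
Solving gives a = 1.19027, b = 0.59073.
Gradient magnitude |∇z| = √(a² + b²) = √(1.41674 + 0.34896) = 1.32880.
True dip = arctan(1.32880) = 53.0°, dipping toward WSW (azimuth ≈ 244°).

53.0°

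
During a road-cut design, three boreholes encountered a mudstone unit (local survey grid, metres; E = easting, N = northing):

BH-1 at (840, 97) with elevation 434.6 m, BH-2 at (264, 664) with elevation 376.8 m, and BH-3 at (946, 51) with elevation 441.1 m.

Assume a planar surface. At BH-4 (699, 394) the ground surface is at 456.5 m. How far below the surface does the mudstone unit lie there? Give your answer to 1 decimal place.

47.3 m

Two edge vectors: BH-1→BH-2 = (-576, 567, -57.8), BH-1→BH-3 = (106, -46, 6.5).
Normal n = (BH-1→BH-2) × (BH-1→BH-3) = (1026.7, -2382.8, -33606).
So ∂z/∂E = −n_x/n_z = 0.03055 and ∂z/∂N = −n_y/n_z = −0.07090.
Intercept c from BH-1: 434.6 − 25.66 + 6.88 = 415.81.
At (699, 394): z_contact = 21.36 − 27.94 + 415.81 = 409.23 m.
Depth below ground = 456.5 − 409.23 = 47.3 m.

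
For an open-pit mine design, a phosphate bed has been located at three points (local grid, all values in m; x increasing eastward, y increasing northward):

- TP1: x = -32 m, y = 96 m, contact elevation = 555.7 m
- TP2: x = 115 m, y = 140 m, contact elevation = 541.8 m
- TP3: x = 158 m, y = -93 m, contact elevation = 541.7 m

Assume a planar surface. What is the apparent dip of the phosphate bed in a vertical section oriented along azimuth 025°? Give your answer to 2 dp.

3.01°

Let the plane be z = a·x + b·y + c.
TP2−TP1: 147a + 44b = −13.9;  TP3−TP1: 190a − 189b = −14.
Solving gives a = −0.08973, b = −0.01613.
Unit vector along 025° is (sin 25°, cos 25°) = (0.4226, 0.9063).
Slope in that direction = a·(0.4226) + b·(0.9063) = −0.05254.
Apparent dip = arctan|0.05254| = 3.01° (true dip is 5.2°, so apparent ≤ true as expected).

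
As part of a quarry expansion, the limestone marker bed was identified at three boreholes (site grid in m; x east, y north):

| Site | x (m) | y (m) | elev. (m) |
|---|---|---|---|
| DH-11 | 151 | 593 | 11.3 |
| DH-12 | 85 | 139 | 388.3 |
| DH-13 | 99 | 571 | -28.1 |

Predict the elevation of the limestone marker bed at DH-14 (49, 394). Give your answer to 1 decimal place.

90.2 m

Two edge vectors: DH-11→DH-12 = (-66, -454, 377), DH-11→DH-13 = (-52, -22, -39.4).
Normal n = (DH-11→DH-12) × (DH-11→DH-13) = (26181.6, -22204.4, -22156).
So ∂z/∂x = −n_x/n_z = 1.18169 and ∂z/∂y = −n_y/n_z = −1.00218.
Intercept c from DH-11: 11.3 − 178.44 + 594.30 = 427.16.
At (49, 394): z = 57.9 − 394.9 + 427.16 = 90.2 m.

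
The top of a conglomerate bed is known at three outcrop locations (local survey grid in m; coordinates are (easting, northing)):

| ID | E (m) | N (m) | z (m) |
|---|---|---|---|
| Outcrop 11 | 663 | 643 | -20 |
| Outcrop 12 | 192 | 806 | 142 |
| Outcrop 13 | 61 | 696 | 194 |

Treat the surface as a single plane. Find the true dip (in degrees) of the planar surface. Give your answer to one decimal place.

19.9°

Two edge vectors: Outcrop 11→Outcrop 12 = (-471, 163, 162), Outcrop 11→Outcrop 13 = (-602, 53, 214).
Normal n = (Outcrop 11→Outcrop 12) × (Outcrop 11→Outcrop 13) = (26296, 3270, 73163).
So ∂z/∂E = −n_x/n_z = −0.35942 and ∂z/∂N = −n_y/n_z = −0.04469.
Gradient magnitude |∇z| = √(a² + b²) = √(0.12918 + 0.00200) = 0.36218.
True dip = arctan(0.36218) = 19.9°, dipping toward E (azimuth ≈ 083°).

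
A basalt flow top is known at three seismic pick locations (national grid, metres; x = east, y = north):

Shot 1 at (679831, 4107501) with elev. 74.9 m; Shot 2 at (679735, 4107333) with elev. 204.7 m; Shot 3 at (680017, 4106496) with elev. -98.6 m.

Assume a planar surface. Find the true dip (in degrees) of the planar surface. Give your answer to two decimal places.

Let the plane be z = a·x + b·y + c.
Shot 2−Shot 1: −96a − 168b = 129.8;  Shot 3−Shot 1: 186a − 1005b = −173.5.
Solving gives a = −1.24951, b = −0.05862.
Gradient magnitude |∇z| = √(a² + b²) = √(1.56127 + 0.00344) = 1.25088.
True dip = arctan(1.25088) = 51.36°, dipping toward E (azimuth ≈ 087°).

51.36°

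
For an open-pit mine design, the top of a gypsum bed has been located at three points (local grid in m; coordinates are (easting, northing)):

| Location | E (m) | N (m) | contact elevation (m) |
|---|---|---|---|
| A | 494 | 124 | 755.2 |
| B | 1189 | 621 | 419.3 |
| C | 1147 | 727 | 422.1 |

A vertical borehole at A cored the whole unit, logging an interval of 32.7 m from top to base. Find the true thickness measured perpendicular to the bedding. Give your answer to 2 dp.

30.24 m

Let the plane be z = a·E + b·N + c.
B−A: 695a + 497b = −335.9;  C−A: 653a + 603b = −333.1.
Solving gives a = −0.39132, b = −0.12864.
|∇z| = √(a²+b²) = 0.41192, so dip δ = arctan(0.41192) = 22.39°.
True thickness = vertical thickness × cos δ = 32.7 × cos 22.39° = 30.24 m.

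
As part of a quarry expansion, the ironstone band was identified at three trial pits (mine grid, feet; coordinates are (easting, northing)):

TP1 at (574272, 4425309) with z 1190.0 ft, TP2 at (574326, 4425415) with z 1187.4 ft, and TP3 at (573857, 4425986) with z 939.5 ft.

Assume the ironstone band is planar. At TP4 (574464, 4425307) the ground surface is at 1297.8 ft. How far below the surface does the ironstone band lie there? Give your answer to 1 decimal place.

Two edge vectors: TP1→TP2 = (54, 106, -2.6), TP1→TP3 = (-415, 677, -250.5).
Normal n = (TP1→TP2) × (TP1→TP3) = (-24792.8, 14606, 80548).
So ∂z/∂E = −n_x/n_z = 0.307801559 and ∂z/∂N = −n_y/n_z = −0.181332870.
Intercept c from TP1: 1190 − 176761.82 + 802453.98 = 626882.16.
At (574464, 4425307): z_contact = 176820.91 − 802453.62 + 626882.16 = 1249.46 ft.
Depth below ground = 1297.8 − 1249.46 = 48.3 ft.

48.3 ft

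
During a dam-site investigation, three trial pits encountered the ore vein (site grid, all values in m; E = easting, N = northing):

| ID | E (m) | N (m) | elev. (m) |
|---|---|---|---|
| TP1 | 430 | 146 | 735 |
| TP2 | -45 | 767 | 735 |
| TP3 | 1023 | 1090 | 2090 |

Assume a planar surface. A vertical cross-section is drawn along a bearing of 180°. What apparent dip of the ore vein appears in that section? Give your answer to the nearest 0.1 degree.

Let the plane be z = a·E + b·N + c.
TP2−TP1: −475a + 621b = 0;  TP3−TP1: 593a + 944b = 1355.
Solving gives a = 1.03037, b = 0.78813.
Unit vector along 180° is (sin 180°, cos 180°) = (0.0000, -1.0000).
Slope in that direction = a·(0.0000) + b·(-1.0000) = −0.78813.
Apparent dip = arctan|0.78813| = 38.2° (true dip is 52.4°, so apparent ≤ true as expected).

38.2°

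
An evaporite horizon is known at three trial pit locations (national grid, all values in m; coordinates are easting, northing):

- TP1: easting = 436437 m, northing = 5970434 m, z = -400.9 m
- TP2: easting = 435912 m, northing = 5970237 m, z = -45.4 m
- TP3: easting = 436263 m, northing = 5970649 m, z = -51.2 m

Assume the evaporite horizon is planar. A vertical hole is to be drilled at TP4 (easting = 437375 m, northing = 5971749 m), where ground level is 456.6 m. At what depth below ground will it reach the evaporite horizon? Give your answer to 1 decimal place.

696.0 m

Let the plane be z = a·easting + b·northing + c.
TP2−TP1: −525a − 197b = 355.5;  TP3−TP1: −174a + 215b = 349.7.
Solving gives a = −0.987566682, b = 0.827271615.
Then c = -400.9 − a·436437 − b·5970434 = −4508560.84.
At (437375, 5971749): z_contact = −431936.98 + 4940258.44 − 4508560.84 = -239.38 m.
Depth below ground = 456.6 − (-239.38) = 696.0 m.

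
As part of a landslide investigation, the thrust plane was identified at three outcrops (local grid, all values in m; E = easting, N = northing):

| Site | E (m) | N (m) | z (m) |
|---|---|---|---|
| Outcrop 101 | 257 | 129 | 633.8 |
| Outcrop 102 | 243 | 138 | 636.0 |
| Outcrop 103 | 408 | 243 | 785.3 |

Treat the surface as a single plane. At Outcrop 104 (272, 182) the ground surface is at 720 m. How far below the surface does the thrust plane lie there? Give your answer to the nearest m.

Let the plane be z = a·E + b·N + c.
Outcrop 102−Outcrop 101: −14a + 9b = 2.2;  Outcrop 103−Outcrop 101: 151a + 114b = 151.5.
Solving gives a = 0.37655, b = 0.83019.
Then c = 633.8 − a·257 − b·129 = 429.93.
At (272, 182): z_contact = 102.4 + 151.1 + 429.93 = 683.4 m.
Depth below ground = 720 − 683.4 = 37 m.

37 m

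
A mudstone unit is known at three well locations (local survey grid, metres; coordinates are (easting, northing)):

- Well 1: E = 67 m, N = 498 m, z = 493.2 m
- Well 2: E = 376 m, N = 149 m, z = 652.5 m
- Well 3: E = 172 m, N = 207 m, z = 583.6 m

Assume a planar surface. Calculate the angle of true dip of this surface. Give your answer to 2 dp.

19.22°

Let the plane be z = a·E + b·N + c.
Well 2−Well 1: 309a − 349b = 159.3;  Well 3−Well 1: 105a − 291b = 90.4.
Solving gives a = 0.27793, b = −0.21037.
Gradient magnitude |∇z| = √(a² + b²) = √(0.07725 + 0.04425) = 0.34857.
True dip = arctan(0.34857) = 19.22°, dipping toward NW (azimuth ≈ 307°).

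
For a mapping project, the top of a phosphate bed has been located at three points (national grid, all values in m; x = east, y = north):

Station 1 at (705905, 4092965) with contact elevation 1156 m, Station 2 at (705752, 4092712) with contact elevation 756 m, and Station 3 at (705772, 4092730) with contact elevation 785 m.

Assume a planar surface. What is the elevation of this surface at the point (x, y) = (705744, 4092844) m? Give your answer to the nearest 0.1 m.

959.5 m

Two edge vectors: Station 1→Station 2 = (-153, -253, -400), Station 1→Station 3 = (-133, -235, -371).
Normal n = (Station 1→Station 2) × (Station 1→Station 3) = (-137, -3563, 2306).
So ∂z/∂x = −n_x/n_z = 0.059410234 and ∂z/∂y = −n_y/n_z = 1.545099740.
Intercept c from Station 1: 1156 − 41937.98 − 6324039.16 = −6364821.14.
At (705744, 4092844): z = 41928.4 + 6323852.2 − 6364821.14 = 959.5 m.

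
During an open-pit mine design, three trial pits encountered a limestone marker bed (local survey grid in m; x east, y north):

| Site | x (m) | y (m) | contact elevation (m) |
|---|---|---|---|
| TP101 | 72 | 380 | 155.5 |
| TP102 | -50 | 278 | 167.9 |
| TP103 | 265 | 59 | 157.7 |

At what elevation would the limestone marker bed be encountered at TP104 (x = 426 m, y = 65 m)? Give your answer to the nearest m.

Two edge vectors: TP101→TP102 = (-122, -102, 12.4), TP101→TP103 = (193, -321, 2.2).
Normal n = (TP101→TP102) × (TP101→TP103) = (3756, 2661.6, 58848).
So ∂z/∂x = −n_x/n_z = −0.06383 and ∂z/∂y = −n_y/n_z = −0.04523.
Intercept c from TP101: 155.5 + 4.60 + 17.19 = 177.28.
At (426, 65): z = −27.2 − 2.9 + 177.28 = 147.2 m.

147 m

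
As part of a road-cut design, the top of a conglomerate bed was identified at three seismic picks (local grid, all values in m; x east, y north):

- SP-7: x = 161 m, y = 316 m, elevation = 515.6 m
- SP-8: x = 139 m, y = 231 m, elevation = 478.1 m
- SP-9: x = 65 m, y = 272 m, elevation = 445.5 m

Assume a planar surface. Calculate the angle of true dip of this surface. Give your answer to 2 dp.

33.58°

Let the plane be z = a·x + b·y + c.
SP-8−SP-7: −22a − 85b = −37.5;  SP-9−SP-7: −96a − 44b = −70.1.
Solving gives a = 0.59907, b = 0.28612.
Gradient magnitude |∇z| = √(a² + b²) = √(0.35888 + 0.08187) = 0.66389.
True dip = arctan(0.66389) = 33.58°, dipping toward WSW (azimuth ≈ 244°).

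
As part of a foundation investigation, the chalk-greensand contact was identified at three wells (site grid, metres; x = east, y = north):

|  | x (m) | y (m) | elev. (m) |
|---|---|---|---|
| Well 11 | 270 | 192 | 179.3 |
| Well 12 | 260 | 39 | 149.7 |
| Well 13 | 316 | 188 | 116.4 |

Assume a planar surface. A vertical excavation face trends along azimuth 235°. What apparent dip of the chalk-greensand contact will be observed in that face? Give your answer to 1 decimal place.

Two edge vectors: Well 11→Well 12 = (-10, -153, -29.6), Well 11→Well 13 = (46, -4, -62.9).
Normal n = (Well 11→Well 12) × (Well 11→Well 13) = (9505.3, -1990.6, 7078).
So ∂z/∂x = −n_x/n_z = −1.34294 and ∂z/∂y = −n_y/n_z = 0.28124.
Unit vector along 235° is (sin 235°, cos 235°) = (-0.8192, -0.5736).
Slope in that direction = a·(-0.8192) + b·(-0.5736) = 0.93876.
Apparent dip = arctan|0.93876| = 43.2° (true dip is 53.9°, so apparent ≤ true as expected).

43.2°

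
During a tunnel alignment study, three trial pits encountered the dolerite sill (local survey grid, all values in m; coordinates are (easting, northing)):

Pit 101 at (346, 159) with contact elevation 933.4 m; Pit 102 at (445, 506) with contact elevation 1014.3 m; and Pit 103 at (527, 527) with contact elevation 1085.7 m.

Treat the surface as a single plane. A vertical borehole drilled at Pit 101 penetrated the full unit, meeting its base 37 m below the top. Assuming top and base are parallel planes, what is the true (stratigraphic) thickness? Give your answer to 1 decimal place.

27.8 m

Let the plane be z = a·E + b·N + c.
Pit 102−Pit 101: 99a + 347b = 80.9;  Pit 103−Pit 101: 181a + 368b = 152.3.
Solving gives a = 0.87495, b = −0.01649.
|∇z| = √(a²+b²) = 0.87511, so dip δ = arctan(0.87511) = 41.19°.
True thickness = vertical thickness × cos δ = 37 × cos 41.19° = 27.8 m.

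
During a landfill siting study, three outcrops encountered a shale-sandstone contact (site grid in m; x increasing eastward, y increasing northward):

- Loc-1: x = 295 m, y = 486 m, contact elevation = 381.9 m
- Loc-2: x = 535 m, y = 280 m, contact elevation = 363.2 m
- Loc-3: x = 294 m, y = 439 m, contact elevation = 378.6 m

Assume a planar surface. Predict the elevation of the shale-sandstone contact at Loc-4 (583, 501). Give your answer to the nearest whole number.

378 m

Let the plane be z = a·x + b·y + c.
Loc-2−Loc-1: 240a − 206b = −18.7;  Loc-3−Loc-1: −1a − 47b = −3.3.
Solving gives a = −0.01733, b = 0.07058.
Then c = 381.9 − a·295 − b·486 = 352.71.
At (583, 501): z = −10.1 + 35.4 + 352.71 = 378.0 m.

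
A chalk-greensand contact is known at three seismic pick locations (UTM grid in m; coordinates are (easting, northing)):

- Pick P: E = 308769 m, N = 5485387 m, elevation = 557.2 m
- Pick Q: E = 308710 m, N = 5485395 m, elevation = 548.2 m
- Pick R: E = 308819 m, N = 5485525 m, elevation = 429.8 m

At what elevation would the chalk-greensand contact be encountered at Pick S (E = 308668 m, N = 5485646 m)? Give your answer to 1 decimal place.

313.0 m

Two edge vectors: Pick P→Pick Q = (-59, 8, -9), Pick P→Pick R = (50, 138, -127.4).
Normal n = (Pick P→Pick Q) × (Pick P→Pick R) = (222.8, -7966.6, -8542).
So ∂z/∂E = −n_x/n_z = 0.026082885 and ∂z/∂N = −n_y/n_z = −0.932638726.
Intercept c from Pick P: 557.2 − 8053.59 + 5115884.34 = 5108387.96.
At (308668, 5485646): z = 8051.0 − 5116125.9 + 5108387.96 = 313.0 m.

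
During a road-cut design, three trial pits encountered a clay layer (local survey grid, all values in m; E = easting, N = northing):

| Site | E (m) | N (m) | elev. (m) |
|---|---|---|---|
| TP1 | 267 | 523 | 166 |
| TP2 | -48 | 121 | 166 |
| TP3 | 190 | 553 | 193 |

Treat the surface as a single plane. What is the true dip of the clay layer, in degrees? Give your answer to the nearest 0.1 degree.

Let the plane be z = a·E + b·N + c.
TP2−TP1: −315a − 402b = 0;  TP3−TP1: −77a + 30b = 27.
Solving gives a = −0.26864, b = 0.21050.
Gradient magnitude |∇z| = √(a² + b²) = √(0.07217 + 0.04431) = 0.34129.
True dip = arctan(0.34129) = 18.8°, dipping toward SE (azimuth ≈ 128°).

18.8°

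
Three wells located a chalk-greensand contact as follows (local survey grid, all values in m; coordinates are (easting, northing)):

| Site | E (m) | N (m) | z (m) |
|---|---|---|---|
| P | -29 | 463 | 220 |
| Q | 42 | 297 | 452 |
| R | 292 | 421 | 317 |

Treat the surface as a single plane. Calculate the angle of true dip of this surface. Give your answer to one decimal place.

Two edge vectors: P→Q = (71, -166, 232), P→R = (321, -42, 97).
Normal n = (P→Q) × (P→R) = (-6358, 67585, 50304).
So ∂z/∂E = −n_x/n_z = 0.12639 and ∂z/∂N = −n_y/n_z = −1.34353.
Gradient magnitude |∇z| = √(a² + b²) = √(0.01597 + 1.80508) = 1.34946.
True dip = arctan(1.34946) = 53.5°, dipping toward N (azimuth ≈ 355°).

53.5°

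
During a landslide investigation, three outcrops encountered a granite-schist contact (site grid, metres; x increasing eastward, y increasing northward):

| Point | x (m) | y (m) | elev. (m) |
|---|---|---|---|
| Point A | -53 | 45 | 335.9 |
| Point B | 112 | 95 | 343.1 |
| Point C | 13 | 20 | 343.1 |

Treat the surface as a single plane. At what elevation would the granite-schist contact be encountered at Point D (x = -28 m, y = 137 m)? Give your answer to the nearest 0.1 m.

328.9 m

Let the plane be z = a·x + b·y + c.
Point B−Point A: 165a + 50b = 7.2;  Point C−Point A: 66a − 25b = 7.2.
Solving gives a = 0.07273, b = −0.09600.
Then c = 335.9 − a·-53 − b·45 = 344.07.
At (-28, 137): z = −2.0 − 13.2 + 344.07 = 328.9 m.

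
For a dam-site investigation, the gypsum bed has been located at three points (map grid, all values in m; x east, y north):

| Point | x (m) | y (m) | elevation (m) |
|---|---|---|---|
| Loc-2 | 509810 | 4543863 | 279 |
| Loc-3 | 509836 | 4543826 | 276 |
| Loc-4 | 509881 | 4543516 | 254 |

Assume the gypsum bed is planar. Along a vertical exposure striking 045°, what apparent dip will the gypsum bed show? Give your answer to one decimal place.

2.0°

Two edge vectors: Loc-2→Loc-3 = (26, -37, -3), Loc-2→Loc-4 = (71, -347, -25).
Normal n = (Loc-2→Loc-3) × (Loc-2→Loc-4) = (-116, 437, -6395).
So ∂z/∂x = −n_x/n_z = −0.01814 and ∂z/∂y = −n_y/n_z = 0.06833.
Unit vector along 045° is (sin 45°, cos 45°) = (0.7071, 0.7071).
Slope in that direction = a·(0.7071) + b·(0.7071) = 0.03549.
Apparent dip = arctan|0.03549| = 2.0° (true dip is 4.0°, so apparent ≤ true as expected).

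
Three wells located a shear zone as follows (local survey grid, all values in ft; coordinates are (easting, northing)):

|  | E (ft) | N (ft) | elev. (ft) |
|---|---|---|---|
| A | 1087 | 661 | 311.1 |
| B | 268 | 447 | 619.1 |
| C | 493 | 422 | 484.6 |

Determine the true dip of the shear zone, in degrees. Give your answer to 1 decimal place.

Two edge vectors: A→B = (-819, -214, 308), A→C = (-594, -239, 173.5).
Normal n = (A→B) × (A→C) = (36483, -40855.5, 68625).
So ∂z/∂E = −n_x/n_z = −0.53163 and ∂z/∂N = −n_y/n_z = 0.59534.
Gradient magnitude |∇z| = √(a² + b²) = √(0.28263 + 0.35443) = 0.79816.
True dip = arctan(0.79816) = 38.6°, dipping toward SE (azimuth ≈ 138°).

38.6°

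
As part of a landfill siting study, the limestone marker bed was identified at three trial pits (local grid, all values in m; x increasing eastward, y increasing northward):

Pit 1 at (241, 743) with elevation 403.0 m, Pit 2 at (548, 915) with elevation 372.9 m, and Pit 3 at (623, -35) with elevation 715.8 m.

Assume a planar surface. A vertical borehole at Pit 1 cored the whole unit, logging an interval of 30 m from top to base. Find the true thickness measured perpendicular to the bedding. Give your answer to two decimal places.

28.16 m

Two edge vectors: Pit 1→Pit 2 = (307, 172, -30.1), Pit 1→Pit 3 = (382, -778, 312.8).
Normal n = (Pit 1→Pit 2) × (Pit 1→Pit 3) = (30383.8, -107527.8, -304550).
So ∂z/∂x = −n_x/n_z = 0.09977 and ∂z/∂y = −n_y/n_z = −0.35307.
|∇z| = √(a²+b²) = 0.36690, so dip δ = arctan(0.36690) = 20.15°.
True thickness = vertical thickness × cos δ = 30 × cos 20.15° = 28.16 m.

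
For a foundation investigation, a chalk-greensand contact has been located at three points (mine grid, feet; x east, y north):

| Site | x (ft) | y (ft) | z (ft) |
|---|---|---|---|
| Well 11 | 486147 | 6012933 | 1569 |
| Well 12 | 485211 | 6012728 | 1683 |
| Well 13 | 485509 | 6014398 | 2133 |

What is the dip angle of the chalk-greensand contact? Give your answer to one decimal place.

19.6°

Two edge vectors: Well 11→Well 12 = (-936, -205, 114), Well 11→Well 13 = (-638, 1465, 564).
Normal n = (Well 11→Well 12) × (Well 11→Well 13) = (-282630, 455172, -1502030).
So ∂z/∂x = −n_x/n_z = −0.18817 and ∂z/∂y = −n_y/n_z = 0.30304.
Gradient magnitude |∇z| = √(a² + b²) = √(0.03541 + 0.09183) = 0.35670.
True dip = arctan(0.35670) = 19.6°, dipping toward SSE (azimuth ≈ 148°).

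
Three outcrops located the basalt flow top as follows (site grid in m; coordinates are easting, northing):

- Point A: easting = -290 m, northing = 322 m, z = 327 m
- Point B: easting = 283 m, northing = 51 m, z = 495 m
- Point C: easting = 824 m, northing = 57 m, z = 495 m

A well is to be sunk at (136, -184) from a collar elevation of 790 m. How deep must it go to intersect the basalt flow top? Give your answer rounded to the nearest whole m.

154 m

Two edge vectors: Point A→Point B = (573, -271, 168), Point A→Point C = (1114, -265, 168).
Normal n = (Point A→Point B) × (Point A→Point C) = (-1008, 90888, 150049).
So ∂z/∂easting = −n_x/n_z = 0.00672 and ∂z/∂northing = −n_y/n_z = −0.60572.
Intercept c from Point A: 327 + 1.95 + 195.04 = 523.99.
At (136, -184): z_contact = 0.9 + 111.5 + 523.99 = 636.4 m.
Depth below ground = 790 − 636.4 = 154 m.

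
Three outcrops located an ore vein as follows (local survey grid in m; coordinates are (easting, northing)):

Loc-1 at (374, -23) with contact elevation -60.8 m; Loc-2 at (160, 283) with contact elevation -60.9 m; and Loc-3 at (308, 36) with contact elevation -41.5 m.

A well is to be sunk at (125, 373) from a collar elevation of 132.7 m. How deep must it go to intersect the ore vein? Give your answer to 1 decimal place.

215.4 m

Two edge vectors: Loc-1→Loc-2 = (-214, 306, -0.1), Loc-1→Loc-3 = (-66, 59, 19.3).
Normal n = (Loc-1→Loc-2) × (Loc-1→Loc-3) = (5911.7, 4136.8, 7570).
So ∂z/∂E = −n_x/n_z = −0.78094 and ∂z/∂N = −n_y/n_z = −0.54647.
Intercept c from Loc-1: -60.8 + 292.07 − 12.57 = 218.70.
At (125, 373): z_contact = −97.62 − 203.83 + 218.70 = -82.75 m.
Depth below ground = 132.7 − (-82.75) = 215.4 m.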